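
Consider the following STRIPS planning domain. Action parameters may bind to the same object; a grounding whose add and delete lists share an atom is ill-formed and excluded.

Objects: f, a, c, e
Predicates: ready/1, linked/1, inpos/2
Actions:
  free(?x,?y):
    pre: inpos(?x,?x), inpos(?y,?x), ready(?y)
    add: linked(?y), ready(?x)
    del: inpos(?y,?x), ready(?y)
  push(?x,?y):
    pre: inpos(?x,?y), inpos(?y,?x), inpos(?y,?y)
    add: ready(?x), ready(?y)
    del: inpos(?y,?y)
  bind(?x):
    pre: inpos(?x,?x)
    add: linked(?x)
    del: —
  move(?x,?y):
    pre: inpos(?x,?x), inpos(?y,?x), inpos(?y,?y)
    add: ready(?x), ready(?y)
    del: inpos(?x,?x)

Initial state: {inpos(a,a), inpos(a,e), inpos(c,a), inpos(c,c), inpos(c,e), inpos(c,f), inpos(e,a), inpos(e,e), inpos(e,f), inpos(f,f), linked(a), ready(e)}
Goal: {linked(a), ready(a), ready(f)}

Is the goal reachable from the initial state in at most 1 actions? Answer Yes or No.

No

1. free(f,e)  →  {inpos(a,a), inpos(a,e), inpos(c,a), inpos(c,c), inpos(c,e), inpos(c,f), inpos(e,a), inpos(e,e), inpos(f,f), linked(a), linked(e), ready(f)}
2. push(a,a)  →  {inpos(a,e), inpos(c,a), inpos(c,c), inpos(c,e), inpos(c,f), inpos(e,a), inpos(e,e), inpos(f,f), linked(a), linked(e), ready(a), ready(f)}
optimal plan length = 2; 2 > 1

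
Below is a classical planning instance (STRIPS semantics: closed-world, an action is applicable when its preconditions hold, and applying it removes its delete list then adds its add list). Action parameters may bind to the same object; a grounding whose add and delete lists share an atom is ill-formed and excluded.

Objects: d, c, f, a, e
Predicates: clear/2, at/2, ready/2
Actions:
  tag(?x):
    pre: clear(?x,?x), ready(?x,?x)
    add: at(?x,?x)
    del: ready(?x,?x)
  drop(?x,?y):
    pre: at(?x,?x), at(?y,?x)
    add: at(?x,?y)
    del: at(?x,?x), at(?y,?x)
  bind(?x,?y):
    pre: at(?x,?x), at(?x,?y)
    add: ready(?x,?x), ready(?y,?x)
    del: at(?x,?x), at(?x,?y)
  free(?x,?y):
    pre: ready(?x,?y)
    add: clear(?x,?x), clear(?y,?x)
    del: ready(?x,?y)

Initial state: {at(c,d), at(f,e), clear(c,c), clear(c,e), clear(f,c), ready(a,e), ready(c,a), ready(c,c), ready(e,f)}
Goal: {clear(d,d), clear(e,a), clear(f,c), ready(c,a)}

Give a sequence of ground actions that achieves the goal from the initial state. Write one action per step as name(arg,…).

tag(c); bind(c,d); free(d,c); free(a,e)

1. tag(c)  →  {at(c,c), at(c,d), at(f,e), clear(c,c), clear(c,e), clear(f,c), ready(a,e), ready(c,a), ready(e,f)}
2. bind(c,d)  →  {at(f,e), clear(c,c), clear(c,e), clear(f,c), ready(a,e), ready(c,a), ready(c,c), ready(d,c), ready(e,f)}
3. free(d,c)  →  {at(f,e), clear(c,c), clear(c,d), clear(c,e), clear(d,d), clear(f,c), ready(a,e), ready(c,a), ready(c,c), ready(e,f)}
4. free(a,e)  →  {at(f,e), clear(a,a), clear(c,c), clear(c,d), clear(c,e), clear(d,d), clear(e,a), clear(f,c), ready(c,a), ready(c,c), ready(e,f)}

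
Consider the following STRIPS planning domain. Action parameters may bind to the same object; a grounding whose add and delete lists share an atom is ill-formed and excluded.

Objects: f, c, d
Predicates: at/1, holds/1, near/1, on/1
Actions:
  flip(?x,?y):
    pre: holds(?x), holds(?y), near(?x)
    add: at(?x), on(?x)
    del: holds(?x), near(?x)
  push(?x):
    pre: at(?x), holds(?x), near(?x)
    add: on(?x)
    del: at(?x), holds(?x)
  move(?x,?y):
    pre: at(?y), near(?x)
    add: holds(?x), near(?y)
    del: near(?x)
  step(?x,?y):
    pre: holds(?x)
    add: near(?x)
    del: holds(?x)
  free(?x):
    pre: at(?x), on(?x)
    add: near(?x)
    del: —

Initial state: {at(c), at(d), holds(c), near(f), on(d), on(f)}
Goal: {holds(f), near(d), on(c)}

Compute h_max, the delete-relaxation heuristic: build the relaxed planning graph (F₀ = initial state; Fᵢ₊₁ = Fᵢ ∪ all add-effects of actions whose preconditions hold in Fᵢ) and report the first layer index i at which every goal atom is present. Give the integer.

F0 = init (6 atoms)
F1 = F0 ∪ {holds(f), near(c), near(d)}  (9 atoms)
F2 = F1 ∪ {at(f), holds(d), on(c)}  (12 atoms)
goal ⊆ F2  ⇒  h_max = 2

2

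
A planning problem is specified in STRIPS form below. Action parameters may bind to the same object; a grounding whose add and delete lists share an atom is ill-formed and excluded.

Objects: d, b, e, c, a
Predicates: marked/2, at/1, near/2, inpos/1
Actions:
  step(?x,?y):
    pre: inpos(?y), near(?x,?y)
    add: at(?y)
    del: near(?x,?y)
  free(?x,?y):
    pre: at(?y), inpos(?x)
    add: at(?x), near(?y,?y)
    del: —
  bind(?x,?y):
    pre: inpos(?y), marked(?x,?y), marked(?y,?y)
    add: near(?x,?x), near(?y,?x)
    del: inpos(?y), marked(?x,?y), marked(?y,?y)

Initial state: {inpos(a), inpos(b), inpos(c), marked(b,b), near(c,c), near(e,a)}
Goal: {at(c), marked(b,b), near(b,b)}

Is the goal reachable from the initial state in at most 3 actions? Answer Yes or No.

1. step(e,a)  →  {at(a), inpos(a), inpos(b), inpos(c), marked(b,b), near(c,c)}
2. free(b,a)  →  {at(a), at(b), inpos(a), inpos(b), inpos(c), marked(b,b), near(a,a), near(c,c)}
3. free(c,b)  →  {at(a), at(b), at(c), inpos(a), inpos(b), inpos(c), marked(b,b), near(a,a), near(b,b), near(c,c)}
optimal plan length = 3; 3 ≤ 3

Yes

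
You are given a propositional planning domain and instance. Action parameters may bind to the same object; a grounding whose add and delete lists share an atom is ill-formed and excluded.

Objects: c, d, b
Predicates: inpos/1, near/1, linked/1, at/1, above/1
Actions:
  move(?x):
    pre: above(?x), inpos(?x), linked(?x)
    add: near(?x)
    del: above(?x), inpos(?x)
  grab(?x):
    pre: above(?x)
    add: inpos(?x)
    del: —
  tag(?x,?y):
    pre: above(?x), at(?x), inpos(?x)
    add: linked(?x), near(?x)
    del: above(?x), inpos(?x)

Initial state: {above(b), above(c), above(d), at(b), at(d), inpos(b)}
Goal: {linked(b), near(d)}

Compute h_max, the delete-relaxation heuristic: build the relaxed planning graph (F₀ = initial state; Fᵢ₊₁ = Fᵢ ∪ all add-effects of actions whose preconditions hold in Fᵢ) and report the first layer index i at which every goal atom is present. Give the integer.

F0 = init (6 atoms)
F1 = F0 ∪ {inpos(c), inpos(d), linked(b), near(b)}  (10 atoms)
F2 = F1 ∪ {linked(d), near(d)}  (12 atoms)
goal ⊆ F2  ⇒  h_max = 2

2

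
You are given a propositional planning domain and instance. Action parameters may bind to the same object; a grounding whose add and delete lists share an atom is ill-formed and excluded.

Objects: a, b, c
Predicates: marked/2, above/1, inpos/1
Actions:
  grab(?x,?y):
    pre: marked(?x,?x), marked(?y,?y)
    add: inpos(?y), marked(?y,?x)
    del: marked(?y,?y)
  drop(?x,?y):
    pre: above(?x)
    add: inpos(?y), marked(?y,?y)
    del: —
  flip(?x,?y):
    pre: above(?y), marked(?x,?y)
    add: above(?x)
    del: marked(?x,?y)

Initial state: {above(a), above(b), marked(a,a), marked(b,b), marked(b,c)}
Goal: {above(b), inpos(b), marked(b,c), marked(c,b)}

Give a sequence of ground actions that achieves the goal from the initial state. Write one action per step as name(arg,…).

1. drop(a,b)  →  {above(a), above(b), inpos(b), marked(a,a), marked(b,b), marked(b,c)}
2. drop(a,c)  →  {above(a), above(b), inpos(b), inpos(c), marked(a,a), marked(b,b), marked(b,c), marked(c,c)}
3. grab(b,c)  →  {above(a), above(b), inpos(b), inpos(c), marked(a,a), marked(b,b), marked(b,c), marked(c,b)}

drop(a,b); drop(a,c); grab(b,c)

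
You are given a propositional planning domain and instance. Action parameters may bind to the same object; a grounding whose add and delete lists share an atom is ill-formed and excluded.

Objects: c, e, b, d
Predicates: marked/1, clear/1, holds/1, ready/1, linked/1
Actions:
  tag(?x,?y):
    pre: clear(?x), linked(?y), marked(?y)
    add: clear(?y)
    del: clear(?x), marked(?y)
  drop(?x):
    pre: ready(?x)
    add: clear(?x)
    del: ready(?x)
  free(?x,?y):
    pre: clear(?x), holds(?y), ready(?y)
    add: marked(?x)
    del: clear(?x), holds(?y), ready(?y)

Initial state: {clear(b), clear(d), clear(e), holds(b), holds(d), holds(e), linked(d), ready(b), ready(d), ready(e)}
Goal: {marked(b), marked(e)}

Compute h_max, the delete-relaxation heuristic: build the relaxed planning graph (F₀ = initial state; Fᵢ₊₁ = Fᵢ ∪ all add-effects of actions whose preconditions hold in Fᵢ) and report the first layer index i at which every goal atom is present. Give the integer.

1

F0 = init (10 atoms)
F1 = F0 ∪ {marked(b), marked(d), marked(e)}  (13 atoms)
goal ⊆ F1  ⇒  h_max = 1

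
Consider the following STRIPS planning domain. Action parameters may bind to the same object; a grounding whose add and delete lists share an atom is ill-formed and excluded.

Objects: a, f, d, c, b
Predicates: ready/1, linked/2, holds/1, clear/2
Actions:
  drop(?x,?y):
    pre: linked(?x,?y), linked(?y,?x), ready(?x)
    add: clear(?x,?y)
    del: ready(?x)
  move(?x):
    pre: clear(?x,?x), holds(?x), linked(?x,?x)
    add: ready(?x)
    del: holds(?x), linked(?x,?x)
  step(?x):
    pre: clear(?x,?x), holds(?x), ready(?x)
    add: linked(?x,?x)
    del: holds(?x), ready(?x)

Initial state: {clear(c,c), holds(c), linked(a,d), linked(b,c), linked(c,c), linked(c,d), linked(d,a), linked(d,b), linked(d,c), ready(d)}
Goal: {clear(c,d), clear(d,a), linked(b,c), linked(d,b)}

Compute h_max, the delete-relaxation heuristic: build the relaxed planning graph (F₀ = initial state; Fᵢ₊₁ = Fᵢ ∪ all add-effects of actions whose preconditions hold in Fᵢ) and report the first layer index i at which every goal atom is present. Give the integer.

2

F0 = init (10 atoms)
F1 = F0 ∪ {clear(d,a), clear(d,c), ready(c)}  (13 atoms)
F2 = F1 ∪ {clear(c,d)}  (14 atoms)
goal ⊆ F2  ⇒  h_max = 2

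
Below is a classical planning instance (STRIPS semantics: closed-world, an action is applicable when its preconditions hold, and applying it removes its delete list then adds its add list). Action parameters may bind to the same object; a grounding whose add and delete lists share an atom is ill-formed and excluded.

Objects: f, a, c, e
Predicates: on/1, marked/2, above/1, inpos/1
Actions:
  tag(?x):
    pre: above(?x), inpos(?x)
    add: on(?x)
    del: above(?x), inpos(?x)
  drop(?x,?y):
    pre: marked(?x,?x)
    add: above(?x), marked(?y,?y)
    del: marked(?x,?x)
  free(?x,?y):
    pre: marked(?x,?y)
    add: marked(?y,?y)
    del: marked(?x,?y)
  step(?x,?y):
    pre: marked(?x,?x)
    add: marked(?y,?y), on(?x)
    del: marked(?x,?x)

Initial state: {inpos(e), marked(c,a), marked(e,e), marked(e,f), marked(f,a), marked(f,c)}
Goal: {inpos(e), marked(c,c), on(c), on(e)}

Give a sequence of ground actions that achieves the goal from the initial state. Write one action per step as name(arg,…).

drop(e,c); step(c,e); step(e,c)

1. drop(e,c)  →  {above(e), inpos(e), marked(c,a), marked(c,c), marked(e,f), marked(f,a), marked(f,c)}
2. step(c,e)  →  {above(e), inpos(e), marked(c,a), marked(e,e), marked(e,f), marked(f,a), marked(f,c), on(c)}
3. step(e,c)  →  {above(e), inpos(e), marked(c,a), marked(c,c), marked(e,f), marked(f,a), marked(f,c), on(c), on(e)}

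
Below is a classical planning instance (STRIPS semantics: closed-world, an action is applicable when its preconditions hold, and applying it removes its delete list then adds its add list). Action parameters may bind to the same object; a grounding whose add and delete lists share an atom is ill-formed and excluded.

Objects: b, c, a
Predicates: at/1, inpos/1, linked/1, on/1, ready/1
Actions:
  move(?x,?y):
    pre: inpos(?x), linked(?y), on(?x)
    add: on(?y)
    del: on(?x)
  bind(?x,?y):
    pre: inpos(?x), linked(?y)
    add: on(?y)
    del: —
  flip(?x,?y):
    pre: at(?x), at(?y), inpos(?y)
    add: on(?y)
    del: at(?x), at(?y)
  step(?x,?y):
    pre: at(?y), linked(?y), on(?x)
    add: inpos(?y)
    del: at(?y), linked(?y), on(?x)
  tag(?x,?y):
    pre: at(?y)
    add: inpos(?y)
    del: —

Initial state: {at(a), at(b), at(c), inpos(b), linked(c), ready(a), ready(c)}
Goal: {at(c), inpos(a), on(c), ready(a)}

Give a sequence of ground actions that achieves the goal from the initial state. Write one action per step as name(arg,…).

1. bind(b,c)  →  {at(a), at(b), at(c), inpos(b), linked(c), on(c), ready(a), ready(c)}
2. tag(b,a)  →  {at(a), at(b), at(c), inpos(a), inpos(b), linked(c), on(c), ready(a), ready(c)}

bind(b,c); tag(b,a)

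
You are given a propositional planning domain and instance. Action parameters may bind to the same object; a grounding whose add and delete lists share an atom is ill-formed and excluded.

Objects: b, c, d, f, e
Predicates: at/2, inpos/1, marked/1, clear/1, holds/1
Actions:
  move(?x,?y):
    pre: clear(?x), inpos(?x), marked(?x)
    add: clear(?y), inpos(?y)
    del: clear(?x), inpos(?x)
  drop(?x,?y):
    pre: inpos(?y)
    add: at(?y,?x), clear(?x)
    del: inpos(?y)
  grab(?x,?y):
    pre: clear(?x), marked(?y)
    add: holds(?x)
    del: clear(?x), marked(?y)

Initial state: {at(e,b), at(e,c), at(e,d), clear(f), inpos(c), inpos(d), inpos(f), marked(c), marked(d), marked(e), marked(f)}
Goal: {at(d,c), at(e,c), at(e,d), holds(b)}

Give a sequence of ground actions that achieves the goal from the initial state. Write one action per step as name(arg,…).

move(f,b); drop(c,d); grab(b,c)

1. move(f,b)  →  {at(e,b), at(e,c), at(e,d), clear(b), inpos(b), inpos(c), inpos(d), marked(c), marked(d), marked(e), marked(f)}
2. drop(c,d)  →  {at(d,c), at(e,b), at(e,c), at(e,d), clear(b), clear(c), inpos(b), inpos(c), marked(c), marked(d), marked(e), marked(f)}
3. grab(b,c)  →  {at(d,c), at(e,b), at(e,c), at(e,d), clear(c), holds(b), inpos(b), inpos(c), marked(d), marked(e), marked(f)}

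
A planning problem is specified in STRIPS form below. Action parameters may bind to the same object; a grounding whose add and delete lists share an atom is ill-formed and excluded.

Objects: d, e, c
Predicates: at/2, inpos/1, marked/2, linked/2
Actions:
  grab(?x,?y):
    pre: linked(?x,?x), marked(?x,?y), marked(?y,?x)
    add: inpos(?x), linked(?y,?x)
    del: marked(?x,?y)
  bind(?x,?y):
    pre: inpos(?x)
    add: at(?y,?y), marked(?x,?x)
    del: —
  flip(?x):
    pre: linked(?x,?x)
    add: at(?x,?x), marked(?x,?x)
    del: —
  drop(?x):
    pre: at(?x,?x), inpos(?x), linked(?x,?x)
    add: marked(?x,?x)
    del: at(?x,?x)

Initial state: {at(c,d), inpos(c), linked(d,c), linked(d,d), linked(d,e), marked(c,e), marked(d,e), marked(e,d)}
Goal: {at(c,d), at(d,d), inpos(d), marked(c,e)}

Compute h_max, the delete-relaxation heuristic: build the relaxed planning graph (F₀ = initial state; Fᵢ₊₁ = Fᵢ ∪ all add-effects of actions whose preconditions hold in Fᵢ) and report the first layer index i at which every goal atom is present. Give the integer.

1

F0 = init (8 atoms)
F1 = F0 ∪ {at(c,c), at(d,d), at(e,e), inpos(d), linked(e,d), marked(c,c), marked(d,d)}  (15 atoms)
goal ⊆ F1  ⇒  h_max = 1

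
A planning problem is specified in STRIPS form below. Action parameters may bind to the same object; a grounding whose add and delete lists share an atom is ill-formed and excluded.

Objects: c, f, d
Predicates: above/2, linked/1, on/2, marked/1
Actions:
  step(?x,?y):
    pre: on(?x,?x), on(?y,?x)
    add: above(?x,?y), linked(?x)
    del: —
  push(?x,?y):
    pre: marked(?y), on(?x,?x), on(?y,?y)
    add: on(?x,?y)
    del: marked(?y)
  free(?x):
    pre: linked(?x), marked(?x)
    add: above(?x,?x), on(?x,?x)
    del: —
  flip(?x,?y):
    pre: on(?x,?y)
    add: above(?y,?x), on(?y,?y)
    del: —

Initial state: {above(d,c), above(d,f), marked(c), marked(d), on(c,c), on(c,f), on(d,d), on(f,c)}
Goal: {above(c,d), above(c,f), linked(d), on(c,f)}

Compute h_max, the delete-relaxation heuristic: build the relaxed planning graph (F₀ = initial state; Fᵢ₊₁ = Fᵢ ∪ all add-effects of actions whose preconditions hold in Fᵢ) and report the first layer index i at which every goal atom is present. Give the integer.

2

F0 = init (8 atoms)
F1 = F0 ∪ {above(c,c), above(c,f), above(d,d), above(f,c), linked(c), linked(d), on(c,d), on(d,c), on(f,f)}  (17 atoms)
F2 = F1 ∪ {above(c,d), above(f,f), linked(f), on(f,d)}  (21 atoms)
goal ⊆ F2  ⇒  h_max = 2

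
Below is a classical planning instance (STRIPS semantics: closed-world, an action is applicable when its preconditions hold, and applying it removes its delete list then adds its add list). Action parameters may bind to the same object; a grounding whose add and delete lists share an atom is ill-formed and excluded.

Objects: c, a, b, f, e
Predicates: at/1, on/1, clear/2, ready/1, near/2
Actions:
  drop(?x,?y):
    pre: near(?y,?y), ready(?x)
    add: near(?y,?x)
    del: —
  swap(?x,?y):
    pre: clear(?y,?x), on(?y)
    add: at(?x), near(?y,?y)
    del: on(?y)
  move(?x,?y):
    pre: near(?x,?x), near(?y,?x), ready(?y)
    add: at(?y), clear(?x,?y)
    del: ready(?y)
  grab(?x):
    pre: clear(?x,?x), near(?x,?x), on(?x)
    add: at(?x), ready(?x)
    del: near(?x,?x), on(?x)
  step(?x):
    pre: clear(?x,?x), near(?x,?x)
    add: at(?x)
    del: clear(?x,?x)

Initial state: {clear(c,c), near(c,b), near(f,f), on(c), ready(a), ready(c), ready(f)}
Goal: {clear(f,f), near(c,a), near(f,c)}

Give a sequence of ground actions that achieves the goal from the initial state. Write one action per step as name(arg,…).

drop(c,f); swap(c,c); drop(a,c); move(f,f)

1. drop(c,f)  →  {clear(c,c), near(c,b), near(f,c), near(f,f), on(c), ready(a), ready(c), ready(f)}
2. swap(c,c)  →  {at(c), clear(c,c), near(c,b), near(c,c), near(f,c), near(f,f), ready(a), ready(c), ready(f)}
3. drop(a,c)  →  {at(c), clear(c,c), near(c,a), near(c,b), near(c,c), near(f,c), near(f,f), ready(a), ready(c), ready(f)}
4. move(f,f)  →  {at(c), at(f), clear(c,c), clear(f,f), near(c,a), near(c,b), near(c,c), near(f,c), near(f,f), ready(a), ready(c)}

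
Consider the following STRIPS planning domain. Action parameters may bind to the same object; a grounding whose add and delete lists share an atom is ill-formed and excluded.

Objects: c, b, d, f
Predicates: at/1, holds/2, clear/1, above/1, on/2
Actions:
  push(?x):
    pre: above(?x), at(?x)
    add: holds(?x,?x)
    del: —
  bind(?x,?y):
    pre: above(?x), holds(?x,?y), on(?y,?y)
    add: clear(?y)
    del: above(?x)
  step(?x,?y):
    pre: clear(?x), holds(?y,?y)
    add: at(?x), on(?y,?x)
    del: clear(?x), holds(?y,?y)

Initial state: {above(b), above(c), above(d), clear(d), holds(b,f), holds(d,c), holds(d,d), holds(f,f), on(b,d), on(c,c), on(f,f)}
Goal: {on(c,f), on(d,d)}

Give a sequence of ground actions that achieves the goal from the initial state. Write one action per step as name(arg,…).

1. bind(b,f)  →  {above(c), above(d), clear(d), clear(f), holds(b,f), holds(d,c), holds(d,d), holds(f,f), on(b,d), on(c,c), on(f,f)}
2. bind(d,c)  →  {above(c), clear(c), clear(d), clear(f), holds(b,f), holds(d,c), holds(d,d), holds(f,f), on(b,d), on(c,c), on(f,f)}
3. step(c,f)  →  {above(c), at(c), clear(d), clear(f), holds(b,f), holds(d,c), holds(d,d), on(b,d), on(c,c), on(f,c), on(f,f)}
4. push(c)  →  {above(c), at(c), clear(d), clear(f), holds(b,f), holds(c,c), holds(d,c), holds(d,d), on(b,d), on(c,c), on(f,c), on(f,f)}
5. step(d,d)  →  {above(c), at(c), at(d), clear(f), holds(b,f), holds(c,c), holds(d,c), on(b,d), on(c,c), on(d,d), on(f,c), on(f,f)}
6. step(f,c)  →  {above(c), at(c), at(d), at(f), holds(b,f), holds(d,c), on(b,d), on(c,c), on(c,f), on(d,d), on(f,c), on(f,f)}

bind(b,f); bind(d,c); step(c,f); push(c); step(d,d); step(f,c)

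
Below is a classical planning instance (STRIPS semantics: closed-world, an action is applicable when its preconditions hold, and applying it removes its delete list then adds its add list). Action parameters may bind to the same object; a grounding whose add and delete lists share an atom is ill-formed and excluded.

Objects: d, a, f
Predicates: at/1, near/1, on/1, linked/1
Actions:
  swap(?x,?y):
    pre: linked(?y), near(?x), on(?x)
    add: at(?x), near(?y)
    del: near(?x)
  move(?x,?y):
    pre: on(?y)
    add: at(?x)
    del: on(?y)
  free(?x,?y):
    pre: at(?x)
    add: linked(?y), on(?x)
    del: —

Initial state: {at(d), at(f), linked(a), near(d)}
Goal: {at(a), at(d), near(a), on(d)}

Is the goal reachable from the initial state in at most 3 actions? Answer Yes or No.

1. free(d,d)  →  {at(d), at(f), linked(a), linked(d), near(d), on(d)}
2. swap(d,a)  →  {at(d), at(f), linked(a), linked(d), near(a), on(d)}
3. move(a,d)  →  {at(a), at(d), at(f), linked(a), linked(d), near(a)}
4. free(d,d)  →  {at(a), at(d), at(f), linked(a), linked(d), near(a), on(d)}
optimal plan length = 4; 4 > 3

No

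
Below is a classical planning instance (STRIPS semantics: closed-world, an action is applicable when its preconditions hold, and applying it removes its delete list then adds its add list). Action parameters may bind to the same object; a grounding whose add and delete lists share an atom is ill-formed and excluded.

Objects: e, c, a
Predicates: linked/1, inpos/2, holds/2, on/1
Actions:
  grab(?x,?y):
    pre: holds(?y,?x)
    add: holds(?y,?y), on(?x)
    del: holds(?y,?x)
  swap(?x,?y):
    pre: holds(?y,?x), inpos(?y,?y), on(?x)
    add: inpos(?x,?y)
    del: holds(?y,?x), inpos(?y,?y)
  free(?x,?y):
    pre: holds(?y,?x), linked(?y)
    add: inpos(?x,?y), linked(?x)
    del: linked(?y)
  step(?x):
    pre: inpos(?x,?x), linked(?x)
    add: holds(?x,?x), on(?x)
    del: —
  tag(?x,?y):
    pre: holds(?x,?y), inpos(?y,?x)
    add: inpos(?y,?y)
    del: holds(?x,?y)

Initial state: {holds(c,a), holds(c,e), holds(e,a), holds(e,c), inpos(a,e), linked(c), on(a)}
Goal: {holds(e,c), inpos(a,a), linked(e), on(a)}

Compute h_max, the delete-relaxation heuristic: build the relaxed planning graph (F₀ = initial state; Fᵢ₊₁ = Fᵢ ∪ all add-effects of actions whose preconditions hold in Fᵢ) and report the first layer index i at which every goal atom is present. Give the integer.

1

F0 = init (7 atoms)
F1 = F0 ∪ {holds(c,c), holds(e,e), inpos(a,a), inpos(a,c), inpos(e,c), linked(a), linked(e), on(c), on(e)}  (16 atoms)
goal ⊆ F1  ⇒  h_max = 1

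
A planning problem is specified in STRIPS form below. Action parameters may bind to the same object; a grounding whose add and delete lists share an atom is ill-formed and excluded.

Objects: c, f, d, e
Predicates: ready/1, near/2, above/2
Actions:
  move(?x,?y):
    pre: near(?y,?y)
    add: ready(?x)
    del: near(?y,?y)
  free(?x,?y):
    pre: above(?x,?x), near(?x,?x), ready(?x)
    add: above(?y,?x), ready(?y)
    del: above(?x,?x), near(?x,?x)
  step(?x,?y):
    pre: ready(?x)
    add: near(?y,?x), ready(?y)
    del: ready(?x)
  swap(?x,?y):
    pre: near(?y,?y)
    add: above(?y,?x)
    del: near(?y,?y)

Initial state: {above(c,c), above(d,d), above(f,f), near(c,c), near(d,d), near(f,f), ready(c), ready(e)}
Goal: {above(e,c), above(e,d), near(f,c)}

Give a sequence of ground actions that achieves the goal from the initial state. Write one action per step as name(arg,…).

move(d,f); free(c,e); free(d,e); step(c,f)

1. move(d,f)  →  {above(c,c), above(d,d), above(f,f), near(c,c), near(d,d), ready(c), ready(d), ready(e)}
2. free(c,e)  →  {above(d,d), above(e,c), above(f,f), near(d,d), ready(c), ready(d), ready(e)}
3. free(d,e)  →  {above(e,c), above(e,d), above(f,f), ready(c), ready(d), ready(e)}
4. step(c,f)  →  {above(e,c), above(e,d), above(f,f), near(f,c), ready(d), ready(e), ready(f)}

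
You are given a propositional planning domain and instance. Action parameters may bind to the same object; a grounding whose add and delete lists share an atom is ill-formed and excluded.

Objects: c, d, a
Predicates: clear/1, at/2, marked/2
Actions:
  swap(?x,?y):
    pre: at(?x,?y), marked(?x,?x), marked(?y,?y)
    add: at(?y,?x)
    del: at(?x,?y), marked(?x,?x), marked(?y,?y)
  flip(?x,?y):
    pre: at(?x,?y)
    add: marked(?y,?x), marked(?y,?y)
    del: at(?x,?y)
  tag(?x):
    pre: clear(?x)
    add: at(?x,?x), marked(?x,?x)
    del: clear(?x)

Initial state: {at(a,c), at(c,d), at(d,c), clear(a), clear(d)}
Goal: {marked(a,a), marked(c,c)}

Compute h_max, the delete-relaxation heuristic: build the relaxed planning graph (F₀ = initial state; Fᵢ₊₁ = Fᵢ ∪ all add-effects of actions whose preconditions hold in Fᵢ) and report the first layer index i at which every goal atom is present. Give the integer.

F0 = init (5 atoms)
F1 = F0 ∪ {at(a,a), at(d,d), marked(a,a), marked(c,a), marked(c,c), marked(c,d), marked(d,c), marked(d,d)}  (13 atoms)
goal ⊆ F1  ⇒  h_max = 1

1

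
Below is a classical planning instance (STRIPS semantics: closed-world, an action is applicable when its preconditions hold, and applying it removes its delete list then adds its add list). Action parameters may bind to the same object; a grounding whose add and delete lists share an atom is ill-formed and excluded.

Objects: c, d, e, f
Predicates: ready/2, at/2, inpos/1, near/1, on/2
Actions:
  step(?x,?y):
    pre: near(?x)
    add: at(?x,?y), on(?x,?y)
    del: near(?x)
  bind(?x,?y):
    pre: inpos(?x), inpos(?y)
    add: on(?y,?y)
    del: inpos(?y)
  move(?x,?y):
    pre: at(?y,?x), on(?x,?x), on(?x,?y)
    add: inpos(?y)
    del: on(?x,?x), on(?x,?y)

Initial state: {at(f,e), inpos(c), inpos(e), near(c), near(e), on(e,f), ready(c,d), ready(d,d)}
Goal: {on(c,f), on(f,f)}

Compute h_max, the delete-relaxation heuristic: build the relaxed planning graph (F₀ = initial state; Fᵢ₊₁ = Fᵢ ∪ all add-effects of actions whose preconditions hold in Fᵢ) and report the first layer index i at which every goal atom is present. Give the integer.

F0 = init (8 atoms)
F1 = F0 ∪ {at(c,c), at(c,d), at(c,e), at(c,f), at(e,c), at(e,d), at(e,e), at(e,f), on(c,c), on(c,d), on(c,e), on(c,f), on(e,c), on(e,d), on(e,e)}  (23 atoms)
F2 = F1 ∪ {inpos(f)}  (24 atoms)
F3 = F2 ∪ {on(f,f)}  (25 atoms)
goal ⊆ F3  ⇒  h_max = 3

3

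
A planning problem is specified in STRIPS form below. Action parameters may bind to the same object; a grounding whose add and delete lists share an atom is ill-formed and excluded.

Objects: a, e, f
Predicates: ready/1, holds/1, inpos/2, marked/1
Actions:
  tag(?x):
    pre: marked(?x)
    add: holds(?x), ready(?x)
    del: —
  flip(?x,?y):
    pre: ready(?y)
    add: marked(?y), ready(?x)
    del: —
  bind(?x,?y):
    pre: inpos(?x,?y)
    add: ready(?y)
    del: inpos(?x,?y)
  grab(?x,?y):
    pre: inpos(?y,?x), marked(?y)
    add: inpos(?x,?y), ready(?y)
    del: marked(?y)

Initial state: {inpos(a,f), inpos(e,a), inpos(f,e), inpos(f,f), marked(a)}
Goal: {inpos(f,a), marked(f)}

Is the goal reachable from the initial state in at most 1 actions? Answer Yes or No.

No

1. bind(f,f)  →  {inpos(a,f), inpos(e,a), inpos(f,e), marked(a), ready(f)}
2. flip(a,f)  →  {inpos(a,f), inpos(e,a), inpos(f,e), marked(a), marked(f), ready(a), ready(f)}
3. grab(f,a)  →  {inpos(a,f), inpos(e,a), inpos(f,a), inpos(f,e), marked(f), ready(a), ready(f)}
optimal plan length = 3; 3 > 1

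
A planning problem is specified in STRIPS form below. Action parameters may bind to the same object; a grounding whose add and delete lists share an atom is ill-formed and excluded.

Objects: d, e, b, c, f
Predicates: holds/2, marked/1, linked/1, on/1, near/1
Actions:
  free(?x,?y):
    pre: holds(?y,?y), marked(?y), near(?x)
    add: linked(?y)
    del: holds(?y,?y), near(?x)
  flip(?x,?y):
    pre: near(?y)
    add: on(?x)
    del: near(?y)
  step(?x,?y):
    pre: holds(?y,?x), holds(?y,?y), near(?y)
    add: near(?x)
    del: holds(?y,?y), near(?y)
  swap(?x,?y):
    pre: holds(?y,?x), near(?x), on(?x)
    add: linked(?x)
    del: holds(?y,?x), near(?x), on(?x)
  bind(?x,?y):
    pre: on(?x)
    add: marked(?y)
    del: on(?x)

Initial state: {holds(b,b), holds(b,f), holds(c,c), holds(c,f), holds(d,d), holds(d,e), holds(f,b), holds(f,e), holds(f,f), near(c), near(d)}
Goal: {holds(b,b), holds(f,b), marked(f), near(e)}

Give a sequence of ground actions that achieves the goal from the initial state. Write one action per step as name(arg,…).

1. flip(d,c)  →  {holds(b,b), holds(b,f), holds(c,c), holds(c,f), holds(d,d), holds(d,e), holds(f,b), holds(f,e), holds(f,f), near(d), on(d)}
2. step(e,d)  →  {holds(b,b), holds(b,f), holds(c,c), holds(c,f), holds(d,e), holds(f,b), holds(f,e), holds(f,f), near(e), on(d)}
3. bind(d,f)  →  {holds(b,b), holds(b,f), holds(c,c), holds(c,f), holds(d,e), holds(f,b), holds(f,e), holds(f,f), marked(f), near(e)}

flip(d,c); step(e,d); bind(d,f)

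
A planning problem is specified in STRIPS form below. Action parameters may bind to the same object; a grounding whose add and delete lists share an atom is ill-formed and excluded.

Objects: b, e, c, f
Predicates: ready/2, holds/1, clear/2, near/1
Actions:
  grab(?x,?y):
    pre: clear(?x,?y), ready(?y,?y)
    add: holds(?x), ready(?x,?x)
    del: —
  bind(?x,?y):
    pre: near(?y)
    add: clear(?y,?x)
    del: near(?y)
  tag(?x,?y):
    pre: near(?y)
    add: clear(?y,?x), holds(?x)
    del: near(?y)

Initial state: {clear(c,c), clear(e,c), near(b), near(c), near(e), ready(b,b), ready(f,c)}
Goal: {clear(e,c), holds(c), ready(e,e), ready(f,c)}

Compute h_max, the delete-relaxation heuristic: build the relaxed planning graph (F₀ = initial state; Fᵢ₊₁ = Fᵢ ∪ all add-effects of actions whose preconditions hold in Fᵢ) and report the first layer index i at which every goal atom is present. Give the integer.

2

F0 = init (7 atoms)
F1 = F0 ∪ {clear(b,b), clear(b,c), clear(b,e), clear(b,f), clear(c,b), clear(c,e), clear(c,f), clear(e,b), clear(e,e), clear(e,f), holds(b), holds(c), holds(e), holds(f)}  (21 atoms)
F2 = F1 ∪ {ready(c,c), ready(e,e)}  (23 atoms)
goal ⊆ F2  ⇒  h_max = 2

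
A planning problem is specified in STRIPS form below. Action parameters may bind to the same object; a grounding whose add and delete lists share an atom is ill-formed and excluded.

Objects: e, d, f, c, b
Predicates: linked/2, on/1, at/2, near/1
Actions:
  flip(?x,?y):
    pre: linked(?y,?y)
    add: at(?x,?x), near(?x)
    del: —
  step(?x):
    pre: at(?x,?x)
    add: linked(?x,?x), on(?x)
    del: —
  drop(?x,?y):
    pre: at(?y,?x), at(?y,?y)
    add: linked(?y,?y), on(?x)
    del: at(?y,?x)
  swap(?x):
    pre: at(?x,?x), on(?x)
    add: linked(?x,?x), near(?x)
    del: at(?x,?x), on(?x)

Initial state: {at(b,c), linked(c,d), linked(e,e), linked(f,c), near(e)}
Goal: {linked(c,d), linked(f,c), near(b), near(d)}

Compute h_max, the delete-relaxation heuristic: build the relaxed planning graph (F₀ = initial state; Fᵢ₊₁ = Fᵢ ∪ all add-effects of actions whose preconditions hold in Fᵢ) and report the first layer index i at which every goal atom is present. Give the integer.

1

F0 = init (5 atoms)
F1 = F0 ∪ {at(b,b), at(c,c), at(d,d), at(e,e), at(f,f), near(b), near(c), near(d), near(f)}  (14 atoms)
goal ⊆ F1  ⇒  h_max = 1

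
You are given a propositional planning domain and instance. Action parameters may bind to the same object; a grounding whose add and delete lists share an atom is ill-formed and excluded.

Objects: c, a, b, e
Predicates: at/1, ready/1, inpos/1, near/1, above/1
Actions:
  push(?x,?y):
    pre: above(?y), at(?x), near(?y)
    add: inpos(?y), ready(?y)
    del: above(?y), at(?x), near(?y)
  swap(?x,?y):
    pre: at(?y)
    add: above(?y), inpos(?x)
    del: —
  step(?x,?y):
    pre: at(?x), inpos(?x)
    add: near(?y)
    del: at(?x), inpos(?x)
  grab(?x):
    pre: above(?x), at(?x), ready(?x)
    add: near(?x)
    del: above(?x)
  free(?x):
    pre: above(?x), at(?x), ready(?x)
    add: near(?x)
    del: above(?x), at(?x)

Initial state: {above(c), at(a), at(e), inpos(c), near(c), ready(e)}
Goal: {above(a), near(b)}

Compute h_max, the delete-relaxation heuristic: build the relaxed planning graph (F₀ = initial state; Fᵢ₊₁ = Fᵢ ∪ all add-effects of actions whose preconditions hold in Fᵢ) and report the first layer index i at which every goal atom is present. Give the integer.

2

F0 = init (6 atoms)
F1 = F0 ∪ {above(a), above(e), inpos(a), inpos(b), inpos(e), ready(c)}  (12 atoms)
F2 = F1 ∪ {near(a), near(b), near(e)}  (15 atoms)
goal ⊆ F2  ⇒  h_max = 2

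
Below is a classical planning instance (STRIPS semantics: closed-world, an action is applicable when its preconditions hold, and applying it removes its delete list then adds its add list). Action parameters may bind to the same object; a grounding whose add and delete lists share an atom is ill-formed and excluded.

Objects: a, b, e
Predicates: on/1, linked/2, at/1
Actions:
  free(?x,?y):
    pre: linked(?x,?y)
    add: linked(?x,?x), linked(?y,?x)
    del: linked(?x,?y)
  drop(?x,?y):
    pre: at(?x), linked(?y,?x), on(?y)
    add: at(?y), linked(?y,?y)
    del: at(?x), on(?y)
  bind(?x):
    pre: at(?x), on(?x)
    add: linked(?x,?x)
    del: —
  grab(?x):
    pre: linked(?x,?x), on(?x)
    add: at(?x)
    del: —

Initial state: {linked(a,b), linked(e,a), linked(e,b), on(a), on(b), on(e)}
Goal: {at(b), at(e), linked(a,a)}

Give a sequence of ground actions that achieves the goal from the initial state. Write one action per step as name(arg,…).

free(a,b); free(b,a); free(e,a); grab(b); grab(e)

1. free(a,b)  →  {linked(a,a), linked(b,a), linked(e,a), linked(e,b), on(a), on(b), on(e)}
2. free(b,a)  →  {linked(a,a), linked(a,b), linked(b,b), linked(e,a), linked(e,b), on(a), on(b), on(e)}
3. free(e,a)  →  {linked(a,a), linked(a,b), linked(a,e), linked(b,b), linked(e,b), linked(e,e), on(a), on(b), on(e)}
4. grab(b)  →  {at(b), linked(a,a), linked(a,b), linked(a,e), linked(b,b), linked(e,b), linked(e,e), on(a), on(b), on(e)}
5. grab(e)  →  {at(b), at(e), linked(a,a), linked(a,b), linked(a,e), linked(b,b), linked(e,b), linked(e,e), on(a), on(b), on(e)}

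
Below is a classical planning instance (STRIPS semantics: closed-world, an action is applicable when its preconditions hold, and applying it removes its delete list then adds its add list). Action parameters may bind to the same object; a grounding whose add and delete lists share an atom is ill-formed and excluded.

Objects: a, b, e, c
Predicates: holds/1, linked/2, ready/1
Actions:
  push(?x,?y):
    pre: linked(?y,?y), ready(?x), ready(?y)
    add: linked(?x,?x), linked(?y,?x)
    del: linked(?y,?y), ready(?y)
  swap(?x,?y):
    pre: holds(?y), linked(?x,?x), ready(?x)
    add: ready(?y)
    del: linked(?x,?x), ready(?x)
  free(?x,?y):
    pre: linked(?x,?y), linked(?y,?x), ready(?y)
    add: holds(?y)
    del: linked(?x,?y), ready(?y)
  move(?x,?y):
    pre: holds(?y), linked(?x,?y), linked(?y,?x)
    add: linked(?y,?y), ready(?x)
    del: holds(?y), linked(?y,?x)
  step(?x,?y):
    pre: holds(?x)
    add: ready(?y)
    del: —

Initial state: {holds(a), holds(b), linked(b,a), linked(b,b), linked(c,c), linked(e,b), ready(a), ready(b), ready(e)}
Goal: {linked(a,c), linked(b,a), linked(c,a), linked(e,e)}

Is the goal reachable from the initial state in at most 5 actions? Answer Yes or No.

1. push(e,b)  →  {holds(a), holds(b), linked(b,a), linked(b,e), linked(c,c), linked(e,b), linked(e,e), ready(a), ready(e)}
2. step(a,c)  →  {holds(a), holds(b), linked(b,a), linked(b,e), linked(c,c), linked(e,b), linked(e,e), ready(a), ready(c), ready(e)}
3. push(a,c)  →  {holds(a), holds(b), linked(a,a), linked(b,a), linked(b,e), linked(c,a), linked(e,b), linked(e,e), ready(a), ready(e)}
4. step(a,c)  →  {holds(a), holds(b), linked(a,a), linked(b,a), linked(b,e), linked(c,a), linked(e,b), linked(e,e), ready(a), ready(c), ready(e)}
5. push(c,a)  →  {holds(a), holds(b), linked(a,c), linked(b,a), linked(b,e), linked(c,a), linked(c,c), linked(e,b), linked(e,e), ready(c), ready(e)}
optimal plan length = 5; 5 ≤ 5

Yes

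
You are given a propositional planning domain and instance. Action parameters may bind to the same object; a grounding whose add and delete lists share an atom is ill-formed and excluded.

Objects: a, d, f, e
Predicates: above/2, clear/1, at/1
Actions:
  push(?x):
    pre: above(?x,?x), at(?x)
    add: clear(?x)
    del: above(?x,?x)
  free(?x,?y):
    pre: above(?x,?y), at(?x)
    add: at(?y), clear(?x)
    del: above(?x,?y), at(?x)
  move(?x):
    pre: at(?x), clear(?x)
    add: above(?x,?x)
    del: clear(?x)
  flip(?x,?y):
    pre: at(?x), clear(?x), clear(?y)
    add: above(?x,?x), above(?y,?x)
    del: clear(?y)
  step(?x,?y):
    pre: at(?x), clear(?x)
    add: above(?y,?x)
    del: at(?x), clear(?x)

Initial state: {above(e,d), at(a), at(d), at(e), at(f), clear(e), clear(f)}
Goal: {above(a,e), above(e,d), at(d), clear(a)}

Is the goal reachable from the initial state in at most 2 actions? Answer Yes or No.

No

1. step(f,a)  →  {above(a,f), above(e,d), at(a), at(d), at(e), clear(e)}
2. free(a,f)  →  {above(e,d), at(d), at(e), at(f), clear(a), clear(e)}
3. step(e,a)  →  {above(a,e), above(e,d), at(d), at(f), clear(a)}
optimal plan length = 3; 3 > 2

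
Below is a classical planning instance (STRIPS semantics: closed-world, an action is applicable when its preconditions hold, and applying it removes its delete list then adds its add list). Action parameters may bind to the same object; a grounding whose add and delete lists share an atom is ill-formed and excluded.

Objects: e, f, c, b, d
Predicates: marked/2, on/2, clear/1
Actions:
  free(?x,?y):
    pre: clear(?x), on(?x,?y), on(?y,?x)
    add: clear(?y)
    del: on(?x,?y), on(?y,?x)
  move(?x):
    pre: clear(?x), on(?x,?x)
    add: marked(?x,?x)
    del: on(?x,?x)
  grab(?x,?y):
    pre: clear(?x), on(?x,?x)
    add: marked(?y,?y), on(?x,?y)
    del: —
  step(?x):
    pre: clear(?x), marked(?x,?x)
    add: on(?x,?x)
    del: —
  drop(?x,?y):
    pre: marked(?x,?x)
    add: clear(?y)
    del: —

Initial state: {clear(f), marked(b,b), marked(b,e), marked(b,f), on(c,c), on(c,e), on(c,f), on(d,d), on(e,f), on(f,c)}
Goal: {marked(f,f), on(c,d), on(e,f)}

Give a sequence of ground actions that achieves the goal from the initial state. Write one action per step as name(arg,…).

1. free(f,c)  →  {clear(c), clear(f), marked(b,b), marked(b,e), marked(b,f), on(c,c), on(c,e), on(d,d), on(e,f)}
2. grab(c,f)  →  {clear(c), clear(f), marked(b,b), marked(b,e), marked(b,f), marked(f,f), on(c,c), on(c,e), on(c,f), on(d,d), on(e,f)}
3. grab(c,d)  →  {clear(c), clear(f), marked(b,b), marked(b,e), marked(b,f), marked(d,d), marked(f,f), on(c,c), on(c,d), on(c,e), on(c,f), on(d,d), on(e,f)}

free(f,c); grab(c,f); grab(c,d)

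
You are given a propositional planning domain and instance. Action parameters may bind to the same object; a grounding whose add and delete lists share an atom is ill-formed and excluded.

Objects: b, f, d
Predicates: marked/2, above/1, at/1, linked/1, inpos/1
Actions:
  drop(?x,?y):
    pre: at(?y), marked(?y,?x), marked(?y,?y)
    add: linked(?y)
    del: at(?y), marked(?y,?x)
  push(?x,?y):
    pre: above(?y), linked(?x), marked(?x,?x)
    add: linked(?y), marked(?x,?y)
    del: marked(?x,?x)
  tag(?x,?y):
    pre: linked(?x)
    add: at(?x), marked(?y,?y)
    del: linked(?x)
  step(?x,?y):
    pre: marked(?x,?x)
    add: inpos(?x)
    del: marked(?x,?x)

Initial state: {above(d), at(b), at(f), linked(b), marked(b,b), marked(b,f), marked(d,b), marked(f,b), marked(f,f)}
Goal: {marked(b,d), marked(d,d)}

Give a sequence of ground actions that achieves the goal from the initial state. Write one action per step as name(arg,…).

push(b,d); tag(b,d)

1. push(b,d)  →  {above(d), at(b), at(f), linked(b), linked(d), marked(b,d), marked(b,f), marked(d,b), marked(f,b), marked(f,f)}
2. tag(b,d)  →  {above(d), at(b), at(f), linked(d), marked(b,d), marked(b,f), marked(d,b), marked(d,d), marked(f,b), marked(f,f)}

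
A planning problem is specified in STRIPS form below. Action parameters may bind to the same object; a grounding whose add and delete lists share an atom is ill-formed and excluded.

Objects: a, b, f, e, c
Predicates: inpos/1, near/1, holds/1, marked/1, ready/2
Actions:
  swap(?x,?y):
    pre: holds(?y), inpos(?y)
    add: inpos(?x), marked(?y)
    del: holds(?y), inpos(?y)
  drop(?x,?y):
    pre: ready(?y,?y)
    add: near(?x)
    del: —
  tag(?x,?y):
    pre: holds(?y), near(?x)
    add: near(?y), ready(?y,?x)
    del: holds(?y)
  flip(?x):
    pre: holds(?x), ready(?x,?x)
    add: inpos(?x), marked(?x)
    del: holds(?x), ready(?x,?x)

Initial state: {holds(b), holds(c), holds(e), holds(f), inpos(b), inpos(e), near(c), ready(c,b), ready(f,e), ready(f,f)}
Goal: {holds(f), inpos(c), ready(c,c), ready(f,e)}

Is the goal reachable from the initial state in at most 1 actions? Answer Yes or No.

No

1. swap(c,b)  →  {holds(c), holds(e), holds(f), inpos(c), inpos(e), marked(b), near(c), ready(c,b), ready(f,e), ready(f,f)}
2. tag(c,c)  →  {holds(e), holds(f), inpos(c), inpos(e), marked(b), near(c), ready(c,b), ready(c,c), ready(f,e), ready(f,f)}
optimal plan length = 2; 2 > 1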